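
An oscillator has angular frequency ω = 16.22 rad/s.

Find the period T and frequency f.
T = 2π/ω = 2π/16.22 = 0.3874 s; f = ω/2π = 2.581 Hz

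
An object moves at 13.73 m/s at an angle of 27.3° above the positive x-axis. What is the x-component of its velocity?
vₓ = v cos(θ) = 13.73 × cos(27.3°) = 12.2 m/s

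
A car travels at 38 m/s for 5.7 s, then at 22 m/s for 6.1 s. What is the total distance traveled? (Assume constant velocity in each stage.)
d₁ = v₁t₁ = 38 × 5.7 = 216.6 m
d₂ = v₂t₂ = 22 × 6.1 = 134.2 m
d_total = 216.6 + 134.2 = 350.8 m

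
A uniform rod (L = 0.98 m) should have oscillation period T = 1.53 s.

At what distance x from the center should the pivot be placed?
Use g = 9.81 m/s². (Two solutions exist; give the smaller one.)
T = 2π√((L²/12 + x²)/(gx)). Let c = T²g/(4π²) = 0.5817.
x² − cx + L²/12 = 0 → x = (c − √(c² − L²/3))/2 = 0.2233 m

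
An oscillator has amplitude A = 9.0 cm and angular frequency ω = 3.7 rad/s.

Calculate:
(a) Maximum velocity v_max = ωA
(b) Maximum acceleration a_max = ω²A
v_max = ωA = 3.7×0.09 = 0.333 m/s
a_max = ω²A = 3.7²×0.09 = 1.232 m/s²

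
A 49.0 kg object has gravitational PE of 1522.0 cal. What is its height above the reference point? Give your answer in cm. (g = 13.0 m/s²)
PE = mgh → h = PE/(mg) = 6368 J / (49 kg × 13.0 m/s²) = 9.997 m = 999.7 cm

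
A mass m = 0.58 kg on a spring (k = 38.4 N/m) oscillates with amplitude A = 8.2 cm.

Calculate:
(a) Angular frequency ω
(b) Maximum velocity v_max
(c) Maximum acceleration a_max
ω = √(k/m) = √(38.4/0.58) = 8.137 rad/s
v_max = ωA = 8.137×0.082 = 0.6672 m/s
a_max = ω²A = 8.137²×0.082 = 5.429 m/s²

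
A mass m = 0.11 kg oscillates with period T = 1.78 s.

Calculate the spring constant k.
T = 2π√(m/k) → k = m(2π/T)² = 0.11×(2π/1.78)² = 1.371 N/m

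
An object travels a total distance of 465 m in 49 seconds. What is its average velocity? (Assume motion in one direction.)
v_avg = Δd / Δt = 465 / 49 = 9.49 m/s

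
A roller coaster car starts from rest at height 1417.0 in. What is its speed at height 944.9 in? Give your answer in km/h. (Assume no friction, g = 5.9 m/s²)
mgh₁ = ½mv₂² + mgh₂ → v₂ = √(2g(h₁−h₂)) = √(2×5.9×(35.99−24)) = 11.9 m/s = 42.82 km/h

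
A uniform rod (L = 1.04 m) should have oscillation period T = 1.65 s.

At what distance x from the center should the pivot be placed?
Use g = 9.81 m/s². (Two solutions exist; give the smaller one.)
T = 2π√((L²/12 + x²)/(gx)). Let c = T²g/(4π²) = 0.6765.
x² − cx + L²/12 = 0 → x = (c − √(c² − L²/3))/2 = 0.1824 m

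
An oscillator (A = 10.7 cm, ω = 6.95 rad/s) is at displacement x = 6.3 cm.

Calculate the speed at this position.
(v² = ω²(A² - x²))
v = ω√(A² − x²) = 6.95×√(0.107² − 0.063²) = 0.6011 m/s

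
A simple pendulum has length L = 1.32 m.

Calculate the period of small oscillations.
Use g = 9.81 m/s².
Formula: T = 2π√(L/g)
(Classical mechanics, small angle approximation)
T = 2π√(L/g) = 2π√(1.32/9.81) = 2.305 s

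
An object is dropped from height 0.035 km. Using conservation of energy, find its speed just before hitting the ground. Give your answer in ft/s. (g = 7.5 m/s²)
mgh = ½mv² → v = √(2gh) = √(2×7.5×35) = 22.91 m/s = 75.17 ft/s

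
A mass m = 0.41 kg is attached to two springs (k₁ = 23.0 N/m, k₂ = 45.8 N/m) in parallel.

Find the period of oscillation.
k_eq = k₁+k₂ = 68.8 N/m
T = 2π√(m/k_eq) = 2π√(0.41/68.8) = 0.485 s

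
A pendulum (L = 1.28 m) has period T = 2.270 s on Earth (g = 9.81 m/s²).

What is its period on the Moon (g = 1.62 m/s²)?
T = 2π√(L/g), so T_moon/T_earth = √(g_earth/g_moon)
T_moon = 2π√(1.28/1.62) = 5.585 s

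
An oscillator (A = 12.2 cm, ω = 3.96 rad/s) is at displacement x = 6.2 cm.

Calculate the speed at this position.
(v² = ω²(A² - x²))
v = ω√(A² − x²) = 3.96×√(0.122² − 0.062²) = 0.4161 m/s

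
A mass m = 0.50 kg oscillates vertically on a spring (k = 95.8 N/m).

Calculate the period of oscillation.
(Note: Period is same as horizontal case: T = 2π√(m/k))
T = 2π√(m/k) = 2π√(0.5/95.8) = 0.4539 s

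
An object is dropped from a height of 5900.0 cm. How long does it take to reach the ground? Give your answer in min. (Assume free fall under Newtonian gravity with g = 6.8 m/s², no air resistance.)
t = √(2h/g) (with unit conversion) = 0.06943 min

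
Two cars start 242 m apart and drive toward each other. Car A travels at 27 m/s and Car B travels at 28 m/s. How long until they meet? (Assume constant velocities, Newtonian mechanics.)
Combined speed: v_combined = 27 + 28 = 55 m/s
Time to meet: t = d/55 = 242/55 = 4.4 s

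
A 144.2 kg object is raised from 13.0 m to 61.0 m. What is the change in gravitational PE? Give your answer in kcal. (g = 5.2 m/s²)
ΔPE = mg(h₂ − h₁) = 144.2 kg × 5.2 m/s² × (61 − 13) m = 3.599e+04 J = 8.602 kcal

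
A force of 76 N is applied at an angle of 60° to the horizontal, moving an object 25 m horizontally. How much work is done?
W = Fd cosθ = 76×25×cos(60°) = 950.0 J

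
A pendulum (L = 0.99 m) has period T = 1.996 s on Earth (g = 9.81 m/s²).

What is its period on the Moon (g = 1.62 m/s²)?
T = 2π√(L/g), so T_moon/T_earth = √(g_earth/g_moon)
T_moon = 2π√(0.99/1.62) = 4.912 s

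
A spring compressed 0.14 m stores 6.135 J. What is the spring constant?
PE = ½kx² → k = 2PE/x² = 2×6.135/0.14² = 626.0 N/m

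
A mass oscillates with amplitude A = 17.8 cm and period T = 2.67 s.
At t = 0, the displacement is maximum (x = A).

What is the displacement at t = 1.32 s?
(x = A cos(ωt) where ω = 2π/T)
ω = 2π/T = 2π/2.67 = 2.353 rad/s
x = A cos(ωt) = 17.8×cos(2.353×1.32) = -17.79 cm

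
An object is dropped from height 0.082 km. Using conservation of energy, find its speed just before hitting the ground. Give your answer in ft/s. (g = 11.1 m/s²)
mgh = ½mv² → v = √(2gh) = √(2×11.1×82) = 42.67 m/s = 140.0 ft/s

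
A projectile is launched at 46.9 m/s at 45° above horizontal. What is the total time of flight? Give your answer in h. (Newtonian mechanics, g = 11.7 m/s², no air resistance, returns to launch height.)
T = 2v₀sin(θ)/g (with unit conversion) = 0.001575 h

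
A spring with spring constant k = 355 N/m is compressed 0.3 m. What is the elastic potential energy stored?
PE = ½kx² = ½×355×0.3² = 15.97 J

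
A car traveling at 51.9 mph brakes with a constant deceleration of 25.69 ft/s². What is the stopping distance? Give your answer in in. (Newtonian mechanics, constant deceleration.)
d = v₀² / (2a) (with unit conversion) = 1353.0 in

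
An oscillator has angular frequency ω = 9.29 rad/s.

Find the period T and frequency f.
T = 2π/ω = 2π/9.29 = 0.6763 s; f = ω/2π = 1.479 Hz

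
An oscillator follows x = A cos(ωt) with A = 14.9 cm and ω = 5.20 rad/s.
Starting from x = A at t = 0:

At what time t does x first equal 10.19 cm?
cos(ωt) = x/A = 10.19/14.9 = 0.6839
ωt = arccos(0.6839) = 0.8177 rad
t = 0.8177/5.2 = 0.1573 s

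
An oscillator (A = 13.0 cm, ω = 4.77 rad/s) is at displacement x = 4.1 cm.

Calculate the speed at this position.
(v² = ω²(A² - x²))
v = ω√(A² − x²) = 4.77×√(0.13² − 0.041²) = 0.5885 m/s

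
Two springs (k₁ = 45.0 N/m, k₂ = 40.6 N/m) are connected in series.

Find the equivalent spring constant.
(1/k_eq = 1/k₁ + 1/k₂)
1/k_eq = 1/45.0 + 1/40.6 = 0.046853; k_eq = 21.34 N/m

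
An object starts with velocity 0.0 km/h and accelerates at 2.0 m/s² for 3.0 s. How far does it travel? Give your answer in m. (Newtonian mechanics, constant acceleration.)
d = v₀t + ½at² (with unit conversion) = 9.0 m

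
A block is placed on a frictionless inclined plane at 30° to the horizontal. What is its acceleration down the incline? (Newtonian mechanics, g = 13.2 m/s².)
a = g sin(θ) = 13.2 × sin(30°) = 13.2 × 0.5 = 6.6 m/s²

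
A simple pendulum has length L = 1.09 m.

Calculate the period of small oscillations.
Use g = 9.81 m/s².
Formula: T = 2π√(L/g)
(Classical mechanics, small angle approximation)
T = 2π√(L/g) = 2π√(1.09/9.81) = 2.094 s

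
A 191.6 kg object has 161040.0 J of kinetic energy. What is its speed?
KE = ½mv² → v = √(2KE/m) = √(2×161040.0/191.6) = 41.0 m/s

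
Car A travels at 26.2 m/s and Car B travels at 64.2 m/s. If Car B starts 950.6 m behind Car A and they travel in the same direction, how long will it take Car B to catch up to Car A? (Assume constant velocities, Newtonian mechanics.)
Relative speed: v_rel = 64.2 - 26.2 = 38 m/s
Time to catch: t = d₀/v_rel = 950.6/38 = 25.02 s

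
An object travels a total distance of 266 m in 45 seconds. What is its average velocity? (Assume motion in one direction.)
v_avg = Δd / Δt = 266 / 45 = 5.91 m/s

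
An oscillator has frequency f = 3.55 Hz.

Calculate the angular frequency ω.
ω = 2πf = 2π×3.55 = 22.31 rad/s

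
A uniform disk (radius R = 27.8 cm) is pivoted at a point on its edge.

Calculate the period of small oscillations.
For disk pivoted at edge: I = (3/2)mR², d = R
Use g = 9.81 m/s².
I/m = (3/2)R² = 0.1159 m²; d = R = 0.278 m
T = 2π√((3/2)R²/(gR)) = 2π√(3R/(2g)) = 1.295 s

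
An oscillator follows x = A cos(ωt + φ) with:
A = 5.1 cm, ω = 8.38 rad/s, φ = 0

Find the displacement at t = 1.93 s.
x = A cos(ωt + φ) = 5.1×cos(8.38×1.93 + 0) = -4.557 cm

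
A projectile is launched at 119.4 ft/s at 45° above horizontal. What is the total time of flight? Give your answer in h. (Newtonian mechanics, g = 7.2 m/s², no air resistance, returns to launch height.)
T = 2v₀sin(θ)/g (with unit conversion) = 0.001986 h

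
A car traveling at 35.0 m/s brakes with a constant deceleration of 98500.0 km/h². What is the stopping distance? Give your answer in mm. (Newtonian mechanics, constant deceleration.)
d = v₀² / (2a) (with unit conversion) = 80590.0 mm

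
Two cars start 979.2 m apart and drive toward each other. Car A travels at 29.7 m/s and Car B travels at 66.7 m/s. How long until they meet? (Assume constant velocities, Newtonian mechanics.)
Combined speed: v_combined = 29.7 + 66.7 = 96.4 m/s
Time to meet: t = d/96.4 = 979.2/96.4 = 10.16 s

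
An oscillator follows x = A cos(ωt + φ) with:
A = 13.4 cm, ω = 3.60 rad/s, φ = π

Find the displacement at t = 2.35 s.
x = A cos(ωt + φ) = 13.4×cos(3.6×2.35 + π) = 7.633 cm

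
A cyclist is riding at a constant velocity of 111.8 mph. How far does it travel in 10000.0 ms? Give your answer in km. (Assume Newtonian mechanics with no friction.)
d = vt (with unit conversion) = 0.4998 km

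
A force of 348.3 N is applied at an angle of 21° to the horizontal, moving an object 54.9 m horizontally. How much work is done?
W = Fd cosθ = 348.3×54.9×cos(21°) = 17852.0 J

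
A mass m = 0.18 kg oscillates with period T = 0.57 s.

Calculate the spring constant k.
T = 2π√(m/k) → k = m(2π/T)² = 0.18×(2π/0.57)² = 21.87 N/m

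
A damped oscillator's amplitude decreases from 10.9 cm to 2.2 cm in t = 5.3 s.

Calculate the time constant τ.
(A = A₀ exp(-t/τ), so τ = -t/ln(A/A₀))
A/A₀ = 2.2/10.9 = 0.2018; ln(A/A₀) = -1.6
τ = −t/ln(A/A₀) = −5.3/-1.6 = 3.312 s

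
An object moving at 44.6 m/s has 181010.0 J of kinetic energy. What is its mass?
KE = ½mv² → m = 2KE/v² = 2×181010.0/44.6² = 182.0 kg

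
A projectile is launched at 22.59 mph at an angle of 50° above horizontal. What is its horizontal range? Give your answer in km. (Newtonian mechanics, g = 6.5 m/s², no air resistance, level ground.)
R = v₀² sin(2θ) / g (with unit conversion) = 0.01545 km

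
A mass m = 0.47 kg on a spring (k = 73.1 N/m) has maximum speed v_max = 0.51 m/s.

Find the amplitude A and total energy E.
½mv²_max = ½kA² → A = v_max√(m/k) = 0.51×√(0.47/73.1) = 0.04089 m = 4.089 cm
E = ½mv²_max = ½×0.47×0.51² = 0.06112 J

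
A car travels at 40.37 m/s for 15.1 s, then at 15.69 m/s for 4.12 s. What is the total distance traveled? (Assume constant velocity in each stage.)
d₁ = v₁t₁ = 40.37 × 15.1 = 609.587 m
d₂ = v₂t₂ = 15.69 × 4.12 = 64.6428 m
d_total = 609.587 + 64.6428 = 674.23 m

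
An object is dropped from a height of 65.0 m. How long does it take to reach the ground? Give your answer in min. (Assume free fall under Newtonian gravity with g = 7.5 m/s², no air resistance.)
t = √(2h/g) (with unit conversion) = 0.06939 min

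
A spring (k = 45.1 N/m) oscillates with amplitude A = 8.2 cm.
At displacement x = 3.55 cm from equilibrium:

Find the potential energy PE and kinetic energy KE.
E_total = ½kA² = ½×45.1×(0.082)² = 0.1516 J
PE = ½kx² = ½×45.1×(0.0355)² = 0.02842 J
KE = E_total − PE = 0.1232 J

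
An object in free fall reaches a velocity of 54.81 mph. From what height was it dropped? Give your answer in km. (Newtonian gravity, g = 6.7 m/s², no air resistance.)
h = v²/(2g) (with unit conversion) = 0.0448 km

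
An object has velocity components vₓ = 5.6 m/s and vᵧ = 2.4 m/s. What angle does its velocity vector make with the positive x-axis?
θ = arctan(vᵧ/vₓ) = arctan(2.4/5.6) = 23.2°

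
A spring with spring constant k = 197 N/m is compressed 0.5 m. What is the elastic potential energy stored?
PE = ½kx² = ½×197×0.5² = 24.62 J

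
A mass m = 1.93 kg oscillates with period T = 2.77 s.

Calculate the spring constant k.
T = 2π√(m/k) → k = m(2π/T)² = 1.93×(2π/2.77)² = 9.93 N/m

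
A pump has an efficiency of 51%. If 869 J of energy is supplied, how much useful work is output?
W_out = η × W_in = 0.51 × 869 = 443.19 J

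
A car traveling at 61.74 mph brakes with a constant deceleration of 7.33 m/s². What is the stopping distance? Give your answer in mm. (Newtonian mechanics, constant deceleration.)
d = v₀² / (2a) (with unit conversion) = 51960.0 mm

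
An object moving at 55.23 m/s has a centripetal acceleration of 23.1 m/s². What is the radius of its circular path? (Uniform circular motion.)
r = v²/a_c = 55.23²/23.1 = 132.05 m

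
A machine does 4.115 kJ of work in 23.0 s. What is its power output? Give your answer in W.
P = W/t = 4115 J / 23 s = 178.9 W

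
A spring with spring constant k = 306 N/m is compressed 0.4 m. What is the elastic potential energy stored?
PE = ½kx² = ½×306×0.4² = 24.48 J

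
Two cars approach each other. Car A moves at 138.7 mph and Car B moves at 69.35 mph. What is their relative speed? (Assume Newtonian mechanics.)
v_rel = v_A + v_B = 138.7 + 69.35 = 208.0 mph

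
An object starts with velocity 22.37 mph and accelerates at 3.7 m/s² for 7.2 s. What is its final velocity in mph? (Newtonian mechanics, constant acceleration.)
v = v₀ + at (with unit conversion) = 81.96 mph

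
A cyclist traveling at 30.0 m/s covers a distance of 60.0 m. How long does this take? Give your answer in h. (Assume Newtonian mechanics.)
t = d/v (with unit conversion) = 0.0005556 h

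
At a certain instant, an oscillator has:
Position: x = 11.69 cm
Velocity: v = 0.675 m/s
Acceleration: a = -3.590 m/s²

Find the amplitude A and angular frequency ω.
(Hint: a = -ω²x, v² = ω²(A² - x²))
a = −ω²x → ω = √(|a|/x) = √(3.59/0.1169) = 5.542 rad/s
v² = ω²(A² − x²) → A = √(x² + v²/ω²) = √(0.1169² + 0.675²/5.542²) = 0.1688 m = 16.88 cm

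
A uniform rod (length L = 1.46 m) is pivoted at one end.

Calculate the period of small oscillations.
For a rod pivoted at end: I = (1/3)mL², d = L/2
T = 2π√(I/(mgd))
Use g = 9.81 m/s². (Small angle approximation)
I/m = (1/3)L² = 0.7105 m²; d = L/2 = 0.73 m
T = 2π√(I/(mgd)) = 2π√(0.7105/(9.81×0.73)) = 1.979 s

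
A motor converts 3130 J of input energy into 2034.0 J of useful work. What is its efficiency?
η = W_out/W_in = 2034.0/3130 = 0.6498 = 64.98%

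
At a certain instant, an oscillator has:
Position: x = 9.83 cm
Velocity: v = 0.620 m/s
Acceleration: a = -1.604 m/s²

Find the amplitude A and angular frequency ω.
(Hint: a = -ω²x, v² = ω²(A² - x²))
a = −ω²x → ω = √(|a|/x) = √(1.604/0.0983) = 4.039 rad/s
v² = ω²(A² − x²) → A = √(x² + v²/ω²) = √(0.0983² + 0.62²/4.039²) = 0.1823 m = 18.23 cm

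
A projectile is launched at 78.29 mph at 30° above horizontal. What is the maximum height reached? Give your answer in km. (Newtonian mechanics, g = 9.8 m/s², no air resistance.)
H = v₀²sin²(θ)/(2g) (with unit conversion) = 0.01562 km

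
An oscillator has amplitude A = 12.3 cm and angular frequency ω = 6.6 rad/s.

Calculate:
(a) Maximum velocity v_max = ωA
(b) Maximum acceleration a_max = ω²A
v_max = ωA = 6.6×0.123 = 0.8118 m/s
a_max = ω²A = 6.6²×0.123 = 5.358 m/s²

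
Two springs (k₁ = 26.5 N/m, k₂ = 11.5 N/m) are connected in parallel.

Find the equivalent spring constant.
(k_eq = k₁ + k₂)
k_eq = k₁ + k₂ = 26.5 + 11.5 = 38 N/m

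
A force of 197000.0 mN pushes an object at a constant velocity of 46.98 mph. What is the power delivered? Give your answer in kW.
P = Fv = 197 N × 21 m/s = 4137 W = 4.137 kW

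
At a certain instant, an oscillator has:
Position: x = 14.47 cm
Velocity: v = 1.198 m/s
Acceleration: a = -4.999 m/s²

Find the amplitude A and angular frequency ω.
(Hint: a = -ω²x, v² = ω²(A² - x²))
a = −ω²x → ω = √(|a|/x) = √(4.999/0.1447) = 5.878 rad/s
v² = ω²(A² − x²) → A = √(x² + v²/ω²) = √(0.1447² + 1.198²/5.878²) = 0.25 m = 25 cm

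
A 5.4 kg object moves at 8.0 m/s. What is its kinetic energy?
KE = ½mv² = ½×5.4×8.0² = 172.8 J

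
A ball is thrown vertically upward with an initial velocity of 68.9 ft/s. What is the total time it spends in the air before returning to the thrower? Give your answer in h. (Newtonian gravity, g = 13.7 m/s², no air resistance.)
t_total = 2v₀/g (with unit conversion) = 0.0008516 h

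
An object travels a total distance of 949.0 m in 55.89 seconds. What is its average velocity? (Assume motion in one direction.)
v_avg = Δd / Δt = 949.0 / 55.89 = 16.98 m/s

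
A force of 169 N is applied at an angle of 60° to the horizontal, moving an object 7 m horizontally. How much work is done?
W = Fd cosθ = 169×7×cos(60°) = 591.5 J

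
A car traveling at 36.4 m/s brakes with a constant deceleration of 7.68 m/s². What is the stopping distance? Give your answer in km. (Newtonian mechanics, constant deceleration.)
d = v₀² / (2a) (with unit conversion) = 0.08626 km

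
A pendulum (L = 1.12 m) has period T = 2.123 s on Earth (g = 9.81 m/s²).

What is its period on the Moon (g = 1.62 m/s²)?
T = 2π√(L/g), so T_moon/T_earth = √(g_earth/g_moon)
T_moon = 2π√(1.12/1.62) = 5.224 s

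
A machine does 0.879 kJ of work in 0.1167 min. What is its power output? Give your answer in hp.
P = W/t = 879 J / 7.002 s = 125.5 W = 0.1683 hp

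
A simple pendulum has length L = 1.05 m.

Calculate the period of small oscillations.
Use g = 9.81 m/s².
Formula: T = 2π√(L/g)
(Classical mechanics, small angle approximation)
T = 2π√(L/g) = 2π√(1.05/9.81) = 2.056 s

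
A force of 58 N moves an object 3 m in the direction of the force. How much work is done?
W = Fd = 58×3 = 174.0 J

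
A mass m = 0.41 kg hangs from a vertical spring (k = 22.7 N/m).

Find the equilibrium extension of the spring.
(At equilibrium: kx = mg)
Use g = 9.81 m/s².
x_eq = mg/k = 0.41×9.81/22.7 = 0.1772 m = 17.72 cm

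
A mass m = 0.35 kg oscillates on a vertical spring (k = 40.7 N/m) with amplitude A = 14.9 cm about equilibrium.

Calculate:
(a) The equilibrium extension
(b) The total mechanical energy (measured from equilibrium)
x_eq = mg/k = 0.35×9.81/40.7 = 0.08436 m = 8.436 cm
E = ½kA² = ½×40.7×(0.149)² = 0.4518 J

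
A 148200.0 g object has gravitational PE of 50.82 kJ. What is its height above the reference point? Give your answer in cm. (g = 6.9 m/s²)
PE = mgh → h = PE/(mg) = 5.082e+04 J / (148.2 kg × 6.9 m/s²) = 49.7 m = 4970.0 cm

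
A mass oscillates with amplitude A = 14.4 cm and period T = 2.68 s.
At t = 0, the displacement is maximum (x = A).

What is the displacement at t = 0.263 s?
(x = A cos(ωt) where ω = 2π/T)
ω = 2π/T = 2π/2.68 = 2.344 rad/s
x = A cos(ωt) = 14.4×cos(2.344×0.263) = 11.75 cm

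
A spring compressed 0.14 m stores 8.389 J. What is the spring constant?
PE = ½kx² → k = 2PE/x² = 2×8.389/0.14² = 856.0 N/m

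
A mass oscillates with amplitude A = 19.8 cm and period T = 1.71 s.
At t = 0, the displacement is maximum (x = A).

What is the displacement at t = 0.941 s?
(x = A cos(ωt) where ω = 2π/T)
ω = 2π/T = 2π/1.71 = 3.674 rad/s
x = A cos(ωt) = 19.8×cos(3.674×0.941) = -18.82 cm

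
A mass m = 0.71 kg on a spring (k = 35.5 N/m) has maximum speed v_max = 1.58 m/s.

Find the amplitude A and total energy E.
½mv²_max = ½kA² → A = v_max√(m/k) = 1.58×√(0.71/35.5) = 0.2234 m = 22.34 cm
E = ½mv²_max = ½×0.71×1.58² = 0.8862 J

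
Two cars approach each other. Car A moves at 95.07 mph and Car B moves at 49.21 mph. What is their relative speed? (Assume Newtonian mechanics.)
v_rel = v_A + v_B = 95.07 + 49.21 = 144.3 mph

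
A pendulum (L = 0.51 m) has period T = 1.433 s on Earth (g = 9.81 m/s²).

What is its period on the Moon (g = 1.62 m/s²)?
T = 2π√(L/g), so T_moon/T_earth = √(g_earth/g_moon)
T_moon = 2π√(0.51/1.62) = 3.525 s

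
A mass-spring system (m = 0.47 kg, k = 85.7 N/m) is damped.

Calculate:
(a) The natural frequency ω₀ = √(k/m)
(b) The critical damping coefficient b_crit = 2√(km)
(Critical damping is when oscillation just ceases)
ω₀ = √(k/m) = √(85.7/0.47) = 13.5 rad/s
b_crit = 2√(km) = 2√(85.7×0.47) = 12.69 kg/s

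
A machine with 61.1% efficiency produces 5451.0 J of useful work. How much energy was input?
W_in = W_out/η = 5451.0/0.611 = 8921.4 J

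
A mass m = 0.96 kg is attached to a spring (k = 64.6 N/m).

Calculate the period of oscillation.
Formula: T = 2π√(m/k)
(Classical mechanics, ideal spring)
T = 2π√(m/k) = 2π√(0.96/64.6) = 0.7659 s; f = 1/T = 1.306 Hz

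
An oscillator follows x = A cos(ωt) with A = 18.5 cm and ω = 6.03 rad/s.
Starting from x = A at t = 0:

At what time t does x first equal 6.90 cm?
cos(ωt) = x/A = 6.9/18.5 = 0.373
ωt = arccos(0.373) = 1.189 rad
t = 1.189/6.03 = 0.1971 s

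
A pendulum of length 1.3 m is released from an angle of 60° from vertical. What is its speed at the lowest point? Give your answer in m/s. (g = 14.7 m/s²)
h = L(1 − cosθ) = 1.3×(1 − cos60°) = 0.65 m
v = √(2gh) = √(2×14.7×0.65) = 4.371 m/s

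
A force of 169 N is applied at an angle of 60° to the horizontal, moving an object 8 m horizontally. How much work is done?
W = Fd cosθ = 169×8×cos(60°) = 676.0 J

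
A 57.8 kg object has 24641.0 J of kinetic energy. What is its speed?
KE = ½mv² → v = √(2KE/m) = √(2×24641.0/57.8) = 29.2 m/s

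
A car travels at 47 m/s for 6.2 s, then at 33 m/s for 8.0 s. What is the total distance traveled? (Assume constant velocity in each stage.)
d₁ = v₁t₁ = 47 × 6.2 = 291.4 m
d₂ = v₂t₂ = 33 × 8.0 = 264 m
d_total = 291.4 + 264 = 555.4 m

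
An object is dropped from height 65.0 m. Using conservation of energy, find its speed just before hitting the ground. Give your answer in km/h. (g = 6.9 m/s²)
mgh = ½mv² → v = √(2gh) = √(2×6.9×65) = 29.95 m/s = 107.8 km/h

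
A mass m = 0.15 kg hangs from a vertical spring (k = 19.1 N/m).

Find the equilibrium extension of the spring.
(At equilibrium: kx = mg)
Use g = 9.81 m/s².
x_eq = mg/k = 0.15×9.81/19.1 = 0.07704 m = 7.704 cm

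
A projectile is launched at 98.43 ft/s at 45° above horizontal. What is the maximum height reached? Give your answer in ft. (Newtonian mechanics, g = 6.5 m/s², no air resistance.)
H = v₀²sin²(θ)/(2g) (with unit conversion) = 113.6 ft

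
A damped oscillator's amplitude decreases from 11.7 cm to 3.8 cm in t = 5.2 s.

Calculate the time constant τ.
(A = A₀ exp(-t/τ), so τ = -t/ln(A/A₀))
A/A₀ = 3.8/11.7 = 0.3248; ln(A/A₀) = -1.125
τ = −t/ln(A/A₀) = −5.2/-1.125 = 4.624 s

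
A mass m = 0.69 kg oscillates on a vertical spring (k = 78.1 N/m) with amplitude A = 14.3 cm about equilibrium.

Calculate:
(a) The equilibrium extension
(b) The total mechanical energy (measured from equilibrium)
x_eq = mg/k = 0.69×9.81/78.1 = 0.08667 m = 8.667 cm
E = ½kA² = ½×78.1×(0.143)² = 0.7985 J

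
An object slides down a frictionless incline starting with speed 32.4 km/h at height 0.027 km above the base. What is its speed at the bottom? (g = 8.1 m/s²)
½mv₀² + mgh = ½mv² → v = √(v₀² + 2gh) = √(9² + 2×8.1×27) = 22.77 m/s = 81.97 km/h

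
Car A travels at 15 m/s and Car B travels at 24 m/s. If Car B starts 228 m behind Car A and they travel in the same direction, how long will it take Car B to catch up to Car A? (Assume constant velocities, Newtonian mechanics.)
Relative speed: v_rel = 24 - 15 = 9 m/s
Time to catch: t = d₀/v_rel = 228/9 = 25.33 s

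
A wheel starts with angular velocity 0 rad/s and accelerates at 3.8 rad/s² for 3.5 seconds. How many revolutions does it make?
θ = ω₀t + ½αt² = 0×3.5 + ½×3.8×3.5² = 23.27 rad
Revolutions = θ/(2π) = 23.27/(2π) = 3.7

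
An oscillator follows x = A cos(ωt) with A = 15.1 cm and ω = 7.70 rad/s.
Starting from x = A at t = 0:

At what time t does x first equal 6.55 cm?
cos(ωt) = x/A = 6.55/15.1 = 0.4338
ωt = arccos(0.4338) = 1.122 rad
t = 1.122/7.7 = 0.1457 s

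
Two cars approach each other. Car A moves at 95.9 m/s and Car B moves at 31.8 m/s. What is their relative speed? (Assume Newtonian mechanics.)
v_rel = v_A + v_B = 95.9 + 31.8 = 127.7 m/s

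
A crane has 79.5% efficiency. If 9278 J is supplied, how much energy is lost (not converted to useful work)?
W_out = η × W_in = 0.795×9278 = 7376.0 J
W_lost = W_in − W_out = 9278 − 7376.0 = 1902.0 J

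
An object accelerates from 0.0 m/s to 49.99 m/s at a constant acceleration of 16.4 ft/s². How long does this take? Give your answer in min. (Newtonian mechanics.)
t = (v - v₀)/a (with unit conversion) = 0.1667 min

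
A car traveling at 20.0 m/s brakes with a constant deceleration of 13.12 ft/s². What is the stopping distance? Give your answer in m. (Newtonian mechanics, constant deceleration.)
d = v₀² / (2a) (with unit conversion) = 50.01 m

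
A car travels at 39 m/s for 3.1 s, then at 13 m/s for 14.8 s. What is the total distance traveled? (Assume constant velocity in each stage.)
d₁ = v₁t₁ = 39 × 3.1 = 120.9 m
d₂ = v₂t₂ = 13 × 14.8 = 192.4 m
d_total = 120.9 + 192.4 = 313.3 m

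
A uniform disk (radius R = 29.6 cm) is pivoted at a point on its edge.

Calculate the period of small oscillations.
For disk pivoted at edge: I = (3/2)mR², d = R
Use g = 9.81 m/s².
I/m = (3/2)R² = 0.1314 m²; d = R = 0.296 m
T = 2π√((3/2)R²/(gR)) = 2π√(3R/(2g)) = 1.337 s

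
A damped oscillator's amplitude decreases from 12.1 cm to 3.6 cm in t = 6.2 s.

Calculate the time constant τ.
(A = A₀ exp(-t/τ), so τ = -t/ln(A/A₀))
A/A₀ = 3.6/12.1 = 0.2975; ln(A/A₀) = -1.212
τ = −t/ln(A/A₀) = −6.2/-1.212 = 5.114 s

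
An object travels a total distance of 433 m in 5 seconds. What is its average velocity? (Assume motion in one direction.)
v_avg = Δd / Δt = 433 / 5 = 86.6 m/s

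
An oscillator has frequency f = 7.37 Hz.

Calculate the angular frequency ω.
ω = 2πf = 2π×7.37 = 46.31 rad/s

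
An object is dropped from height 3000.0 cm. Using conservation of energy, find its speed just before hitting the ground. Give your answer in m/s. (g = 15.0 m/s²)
mgh = ½mv² → v = √(2gh) = √(2×15.0×30) = 30 m/s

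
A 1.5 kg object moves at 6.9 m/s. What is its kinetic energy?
KE = ½mv² = ½×1.5×6.9² = 35.7075 J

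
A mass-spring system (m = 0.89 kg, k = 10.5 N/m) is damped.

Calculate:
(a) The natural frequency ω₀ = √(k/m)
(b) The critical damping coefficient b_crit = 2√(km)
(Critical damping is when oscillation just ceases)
ω₀ = √(k/m) = √(10.5/0.89) = 3.435 rad/s
b_crit = 2√(km) = 2√(10.5×0.89) = 6.114 kg/s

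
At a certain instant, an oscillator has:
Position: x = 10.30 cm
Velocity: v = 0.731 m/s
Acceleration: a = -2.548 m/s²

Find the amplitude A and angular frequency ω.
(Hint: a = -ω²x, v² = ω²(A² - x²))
a = −ω²x → ω = √(|a|/x) = √(2.548/0.103) = 4.974 rad/s
v² = ω²(A² − x²) → A = √(x² + v²/ω²) = √(0.103² + 0.731²/4.974²) = 0.1795 m = 17.95 cm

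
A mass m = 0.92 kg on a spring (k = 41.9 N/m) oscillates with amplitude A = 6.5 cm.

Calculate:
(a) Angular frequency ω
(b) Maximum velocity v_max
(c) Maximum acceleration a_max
ω = √(k/m) = √(41.9/0.92) = 6.749 rad/s
v_max = ωA = 6.749×0.065 = 0.4387 m/s
a_max = ω²A = 6.749²×0.065 = 2.96 m/s²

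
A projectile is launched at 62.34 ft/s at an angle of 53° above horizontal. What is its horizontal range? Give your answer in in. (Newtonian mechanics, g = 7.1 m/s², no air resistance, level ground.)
R = v₀² sin(2θ) / g (with unit conversion) = 1924.0 in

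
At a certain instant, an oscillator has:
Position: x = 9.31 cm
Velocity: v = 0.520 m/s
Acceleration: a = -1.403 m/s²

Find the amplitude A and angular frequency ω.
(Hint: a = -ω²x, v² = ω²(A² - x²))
a = −ω²x → ω = √(|a|/x) = √(1.403/0.0931) = 3.882 rad/s
v² = ω²(A² − x²) → A = √(x² + v²/ω²) = √(0.0931² + 0.52²/3.882²) = 0.1631 m = 16.31 cm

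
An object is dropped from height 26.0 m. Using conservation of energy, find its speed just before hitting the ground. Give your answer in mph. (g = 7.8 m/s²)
mgh = ½mv² → v = √(2gh) = √(2×7.8×26) = 20.14 m/s = 45.05 mph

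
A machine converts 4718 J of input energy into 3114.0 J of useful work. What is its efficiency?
η = W_out/W_in = 3114.0/4718 = 0.66 = 66.0%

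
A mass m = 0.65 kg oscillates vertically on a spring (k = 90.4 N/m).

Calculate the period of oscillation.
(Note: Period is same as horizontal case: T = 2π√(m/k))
T = 2π√(m/k) = 2π√(0.65/90.4) = 0.5328 s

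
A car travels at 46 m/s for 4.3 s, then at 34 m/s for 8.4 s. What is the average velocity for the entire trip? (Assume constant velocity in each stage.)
d₁ = v₁t₁ = 46 × 4.3 = 197.8 m
d₂ = v₂t₂ = 34 × 8.4 = 285.6 m
d_total = 483.4 m, t_total = 12.7 s
v_avg = d_total/t_total = 483.4/12.7 = 38.06 m/s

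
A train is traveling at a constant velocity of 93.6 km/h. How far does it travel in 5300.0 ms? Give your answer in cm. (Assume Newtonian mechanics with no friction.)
d = vt (with unit conversion) = 13780.0 cm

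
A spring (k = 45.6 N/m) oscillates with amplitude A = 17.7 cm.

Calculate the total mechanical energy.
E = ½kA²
E = ½kA² = ½×45.6×(0.177)² = 0.7143 J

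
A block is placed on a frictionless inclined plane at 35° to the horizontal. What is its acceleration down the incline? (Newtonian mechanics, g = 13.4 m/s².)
a = g sin(θ) = 13.4 × sin(35°) = 13.4 × 0.5736 = 7.69 m/s²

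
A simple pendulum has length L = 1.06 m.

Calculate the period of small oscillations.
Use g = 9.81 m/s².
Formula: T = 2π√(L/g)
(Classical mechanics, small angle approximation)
T = 2π√(L/g) = 2π√(1.06/9.81) = 2.065 s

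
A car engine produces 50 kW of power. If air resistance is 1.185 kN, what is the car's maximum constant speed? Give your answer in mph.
P = Fv → v = P/F = 50000 W / 1185 N = 42.19 m/s = 94.39 mph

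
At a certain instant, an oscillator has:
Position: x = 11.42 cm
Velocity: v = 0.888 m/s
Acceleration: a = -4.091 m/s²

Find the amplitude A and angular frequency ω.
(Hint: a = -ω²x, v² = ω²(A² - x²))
a = −ω²x → ω = √(|a|/x) = √(4.091/0.1142) = 5.985 rad/s
v² = ω²(A² − x²) → A = √(x² + v²/ω²) = √(0.1142² + 0.888²/5.985²) = 0.1872 m = 18.72 cm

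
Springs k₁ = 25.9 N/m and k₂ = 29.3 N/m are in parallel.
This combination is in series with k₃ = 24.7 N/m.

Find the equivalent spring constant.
k₁₂ = k₁ + k₂ = 55.2 N/m (parallel)
1/k_eq = 1/k₁₂ + 1/k₃ → k_eq = 17.06 N/m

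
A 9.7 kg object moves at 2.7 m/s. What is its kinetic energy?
KE = ½mv² = ½×9.7×2.7² = 35.3565 J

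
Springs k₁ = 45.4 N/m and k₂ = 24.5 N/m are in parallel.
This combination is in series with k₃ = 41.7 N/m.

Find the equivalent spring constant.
k₁₂ = k₁ + k₂ = 69.9 N/m (parallel)
1/k_eq = 1/k₁₂ + 1/k₃ → k_eq = 26.12 N/m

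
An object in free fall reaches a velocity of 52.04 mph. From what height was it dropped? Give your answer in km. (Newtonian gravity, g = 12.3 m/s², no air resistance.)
h = v²/(2g) (with unit conversion) = 0.022 km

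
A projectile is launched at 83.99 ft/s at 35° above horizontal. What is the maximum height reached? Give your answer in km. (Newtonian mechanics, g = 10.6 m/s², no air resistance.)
H = v₀²sin²(θ)/(2g) (with unit conversion) = 0.01017 km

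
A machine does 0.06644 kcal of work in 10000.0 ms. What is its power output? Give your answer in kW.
P = W/t = 278 J / 10 s = 27.8 W = 0.0278 kW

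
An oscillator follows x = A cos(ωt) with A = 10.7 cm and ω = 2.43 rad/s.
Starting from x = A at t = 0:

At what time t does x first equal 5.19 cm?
cos(ωt) = x/A = 5.19/10.7 = 0.485
ωt = arccos(0.485) = 1.064 rad
t = 1.064/2.43 = 0.438 s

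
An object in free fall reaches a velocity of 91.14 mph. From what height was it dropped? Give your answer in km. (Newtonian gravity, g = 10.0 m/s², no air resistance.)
h = v²/(2g) (with unit conversion) = 0.083 km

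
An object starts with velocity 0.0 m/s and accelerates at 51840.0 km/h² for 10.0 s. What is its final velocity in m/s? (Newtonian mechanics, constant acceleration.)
v = v₀ + at (with unit conversion) = 40.0 m/s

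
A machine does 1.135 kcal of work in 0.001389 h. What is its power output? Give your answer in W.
P = W/t = 4749 J / 5 s = 949.7 W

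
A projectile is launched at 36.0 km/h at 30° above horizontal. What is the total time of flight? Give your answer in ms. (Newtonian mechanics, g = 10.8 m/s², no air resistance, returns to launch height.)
T = 2v₀sin(θ)/g (with unit conversion) = 925.9 ms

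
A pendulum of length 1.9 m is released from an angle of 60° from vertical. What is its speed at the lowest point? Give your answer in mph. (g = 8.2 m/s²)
h = L(1 − cosθ) = 1.9×(1 − cos60°) = 0.95 m
v = √(2gh) = √(2×8.2×0.95) = 3.947 m/s = 8.83 mph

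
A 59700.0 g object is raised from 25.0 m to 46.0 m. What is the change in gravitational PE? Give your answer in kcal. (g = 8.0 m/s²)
ΔPE = mg(h₂ − h₁) = 59.7 kg × 8.0 m/s² × (46 − 25) m = 1.003e+04 J = 2.397 kcal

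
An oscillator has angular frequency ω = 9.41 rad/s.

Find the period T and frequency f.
T = 2π/ω = 2π/9.41 = 0.6677 s; f = ω/2π = 1.498 Hz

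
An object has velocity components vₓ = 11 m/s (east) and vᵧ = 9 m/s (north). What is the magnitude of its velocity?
|v| = √(vₓ² + vᵧ²) = √(11² + 9²) = √(202) = 14.21 m/s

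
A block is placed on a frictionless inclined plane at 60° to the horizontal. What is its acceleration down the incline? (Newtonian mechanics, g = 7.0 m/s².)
a = g sin(θ) = 7.0 × sin(60°) = 7.0 × 0.866 = 6.06 m/s²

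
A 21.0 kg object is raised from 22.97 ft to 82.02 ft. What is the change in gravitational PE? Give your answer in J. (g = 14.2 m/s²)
ΔPE = mg(h₂ − h₁) = 21 kg × 14.2 m/s² × (25 − 7.001) m = 5367 J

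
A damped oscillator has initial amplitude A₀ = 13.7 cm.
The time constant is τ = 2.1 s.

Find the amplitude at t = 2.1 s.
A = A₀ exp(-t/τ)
A = A₀ exp(−t/τ) = 13.7×exp(−2.1/2.1) = 5.04 cm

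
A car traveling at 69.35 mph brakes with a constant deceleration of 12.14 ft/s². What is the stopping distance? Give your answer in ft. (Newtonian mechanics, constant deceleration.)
d = v₀² / (2a) (with unit conversion) = 426.1 ft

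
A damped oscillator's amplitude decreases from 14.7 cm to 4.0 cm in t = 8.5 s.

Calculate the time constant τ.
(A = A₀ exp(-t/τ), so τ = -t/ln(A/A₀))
A/A₀ = 4.0/14.7 = 0.2721; ln(A/A₀) = -1.302
τ = −t/ln(A/A₀) = −8.5/-1.302 = 6.531 s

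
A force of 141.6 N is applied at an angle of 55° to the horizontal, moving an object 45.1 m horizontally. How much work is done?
W = Fd cosθ = 141.6×45.1×cos(55°) = 3663.0 J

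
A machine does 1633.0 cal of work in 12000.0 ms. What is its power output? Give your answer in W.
P = W/t = 6832 J / 12 s = 569.4 W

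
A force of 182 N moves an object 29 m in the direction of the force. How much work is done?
W = Fd = 182×29 = 5278.0 J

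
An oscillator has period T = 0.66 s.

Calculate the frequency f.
f = 1/T = 1/0.66 = 1.515 Hz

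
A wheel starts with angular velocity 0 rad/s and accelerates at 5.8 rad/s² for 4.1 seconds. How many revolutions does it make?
θ = ω₀t + ½αt² = 0×4.1 + ½×5.8×4.1² = 48.75 rad
Revolutions = θ/(2π) = 48.75/(2π) = 7.76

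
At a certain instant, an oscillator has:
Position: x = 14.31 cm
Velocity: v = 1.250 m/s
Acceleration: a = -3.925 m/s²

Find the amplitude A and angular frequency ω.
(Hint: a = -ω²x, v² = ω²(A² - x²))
a = −ω²x → ω = √(|a|/x) = √(3.925/0.1431) = 5.237 rad/s
v² = ω²(A² − x²) → A = √(x² + v²/ω²) = √(0.1431² + 1.25²/5.237²) = 0.2783 m = 27.83 cm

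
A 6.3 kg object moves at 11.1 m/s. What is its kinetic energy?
KE = ½mv² = ½×6.3×11.1² = 388.1115 J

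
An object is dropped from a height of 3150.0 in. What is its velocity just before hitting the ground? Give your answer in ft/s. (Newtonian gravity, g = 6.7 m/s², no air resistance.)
v = √(2gh) (with unit conversion) = 107.4 ft/s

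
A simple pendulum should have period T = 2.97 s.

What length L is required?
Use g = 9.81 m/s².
T = 2π√(L/g) → L = g(T/2π)² = 9.81×(2.97/2π)² = 2.192 m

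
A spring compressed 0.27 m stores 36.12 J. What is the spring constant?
PE = ½kx² → k = 2PE/x² = 2×36.12/0.27² = 990.9 N/m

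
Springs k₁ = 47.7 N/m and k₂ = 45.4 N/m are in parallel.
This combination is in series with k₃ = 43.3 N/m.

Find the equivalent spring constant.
k₁₂ = k₁ + k₂ = 93.1 N/m (parallel)
1/k_eq = 1/k₁₂ + 1/k₃ → k_eq = 29.55 N/m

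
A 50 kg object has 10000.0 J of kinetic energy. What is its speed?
KE = ½mv² → v = √(2KE/m) = √(2×10000.0/50) = 20.0 m/s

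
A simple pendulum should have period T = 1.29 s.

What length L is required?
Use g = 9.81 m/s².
T = 2π√(L/g) → L = g(T/2π)² = 9.81×(1.29/2π)² = 0.4135 m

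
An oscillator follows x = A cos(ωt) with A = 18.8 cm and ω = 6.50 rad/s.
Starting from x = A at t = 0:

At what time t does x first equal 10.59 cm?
cos(ωt) = x/A = 10.59/18.8 = 0.5633
ωt = arccos(0.5633) = 0.9724 rad
t = 0.9724/6.5 = 0.1496 s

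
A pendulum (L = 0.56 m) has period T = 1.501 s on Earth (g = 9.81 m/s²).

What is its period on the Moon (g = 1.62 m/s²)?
T = 2π√(L/g), so T_moon/T_earth = √(g_earth/g_moon)
T_moon = 2π√(0.56/1.62) = 3.694 s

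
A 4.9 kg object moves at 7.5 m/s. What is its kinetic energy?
KE = ½mv² = ½×4.9×7.5² = 137.8125 J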